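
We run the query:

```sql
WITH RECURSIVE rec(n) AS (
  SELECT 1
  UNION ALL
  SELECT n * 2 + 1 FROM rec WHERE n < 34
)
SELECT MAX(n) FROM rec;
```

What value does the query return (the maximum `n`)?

Base: n=1.
Iteration 1: 1 < 34 holds -> n = 1 * 2 + 1 = 3.
Iteration 2: 3 < 34 holds -> n = 3 * 2 + 1 = 7.
Iteration 3: 7 < 34 holds -> n = 7 * 2 + 1 = 15.
Iteration 4: 15 < 34 holds -> n = 15 * 2 + 1 = 31.
Iteration 5: 31 < 34 holds -> n = 31 * 2 + 1 = 63.
Iteration 6: 63 < 34 fails; recursion stops.
n values: 1, 3, 7, 15, 31, 63; the maximum is 63.

63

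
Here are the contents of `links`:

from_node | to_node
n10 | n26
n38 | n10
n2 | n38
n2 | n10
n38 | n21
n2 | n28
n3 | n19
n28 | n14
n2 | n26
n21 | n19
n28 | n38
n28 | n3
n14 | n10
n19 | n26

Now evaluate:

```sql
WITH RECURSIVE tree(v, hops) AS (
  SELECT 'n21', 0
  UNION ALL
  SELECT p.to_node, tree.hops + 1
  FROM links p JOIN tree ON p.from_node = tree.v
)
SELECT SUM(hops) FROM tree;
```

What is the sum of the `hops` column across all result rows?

3

Base: (n21, hops=0).
Iteration 1: edges from {n21} -> (n19, hops=1).
Iteration 2: edges from {n19} -> (n26, hops=2).
Iteration 3: no outgoing edges from {n26}; recursion stops.
SUM(hops) = 0 + 1 + 2 = 3.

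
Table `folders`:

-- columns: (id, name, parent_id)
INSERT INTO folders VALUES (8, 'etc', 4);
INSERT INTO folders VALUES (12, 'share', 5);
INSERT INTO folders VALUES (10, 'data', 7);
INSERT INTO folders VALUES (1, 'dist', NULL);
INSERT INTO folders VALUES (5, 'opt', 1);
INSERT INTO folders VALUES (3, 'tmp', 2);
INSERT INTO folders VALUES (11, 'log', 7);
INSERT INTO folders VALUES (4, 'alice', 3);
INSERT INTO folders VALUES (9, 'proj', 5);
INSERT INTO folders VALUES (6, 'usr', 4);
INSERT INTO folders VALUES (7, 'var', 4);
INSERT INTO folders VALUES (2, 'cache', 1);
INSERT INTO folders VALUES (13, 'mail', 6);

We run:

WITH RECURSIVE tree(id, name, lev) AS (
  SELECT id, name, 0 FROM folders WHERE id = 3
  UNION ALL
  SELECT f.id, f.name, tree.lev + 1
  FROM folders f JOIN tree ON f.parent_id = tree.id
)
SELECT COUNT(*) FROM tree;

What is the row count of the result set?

Base: id=3 (tmp) at lev 0.
Iteration 1: rows with parent_id in {3} -> alice (id 4, lev 1).
Iteration 2: rows with parent_id in {4} -> usr (id 6, lev 2), var (id 7, lev 2), etc (id 8, lev 2).
Iteration 3: rows with parent_id in {6,7,8} -> data (id 10, lev 3), log (id 11, lev 3), mail (id 13, lev 3).
Iteration 4: no rows with parent_id in {10,11,13}; recursion stops.
Total rows emitted: 8.

8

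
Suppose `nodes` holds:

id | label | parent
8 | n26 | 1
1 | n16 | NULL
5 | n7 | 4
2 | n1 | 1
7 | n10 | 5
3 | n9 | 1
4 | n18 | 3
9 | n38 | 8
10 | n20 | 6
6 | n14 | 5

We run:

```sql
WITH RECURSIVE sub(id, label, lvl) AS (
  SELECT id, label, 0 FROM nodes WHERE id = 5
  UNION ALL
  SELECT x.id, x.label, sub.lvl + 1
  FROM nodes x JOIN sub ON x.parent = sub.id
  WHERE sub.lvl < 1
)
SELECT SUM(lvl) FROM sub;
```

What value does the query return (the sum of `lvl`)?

Base: id=5 (n7) at lvl 0.
Iteration 1: rows with parent in {5} -> n14 (id 6, lvl 1), n10 (id 7, lvl 1).
Iteration 2: lvl < 1 fails for all current rows; recursion stops.
SUM(lvl) = 0 + 1 + 1 = 2.

2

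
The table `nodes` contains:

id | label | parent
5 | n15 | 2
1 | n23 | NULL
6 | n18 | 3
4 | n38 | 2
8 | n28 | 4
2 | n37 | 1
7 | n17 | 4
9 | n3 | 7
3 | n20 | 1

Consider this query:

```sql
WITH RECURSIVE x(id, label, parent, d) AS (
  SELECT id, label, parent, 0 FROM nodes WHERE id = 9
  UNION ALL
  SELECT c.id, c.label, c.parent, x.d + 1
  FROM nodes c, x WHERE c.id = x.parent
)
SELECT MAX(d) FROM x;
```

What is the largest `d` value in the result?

Base: id=9 (n3), parent=7, d 0.
Iteration 1: join on id=7 -> n17 (id 7, parent=4, d 1).
Iteration 2: join on id=4 -> n38 (id 4, parent=2, d 2).
Iteration 3: join on id=2 -> n37 (id 2, parent=1, d 3).
Iteration 4: join on id=1 -> n23 (id 1, parent=NULL, d 4).
Iteration 5: parent is NULL; no match; recursion stops.
d values: 0, 1, 2, 3, 4; the maximum is 4.

4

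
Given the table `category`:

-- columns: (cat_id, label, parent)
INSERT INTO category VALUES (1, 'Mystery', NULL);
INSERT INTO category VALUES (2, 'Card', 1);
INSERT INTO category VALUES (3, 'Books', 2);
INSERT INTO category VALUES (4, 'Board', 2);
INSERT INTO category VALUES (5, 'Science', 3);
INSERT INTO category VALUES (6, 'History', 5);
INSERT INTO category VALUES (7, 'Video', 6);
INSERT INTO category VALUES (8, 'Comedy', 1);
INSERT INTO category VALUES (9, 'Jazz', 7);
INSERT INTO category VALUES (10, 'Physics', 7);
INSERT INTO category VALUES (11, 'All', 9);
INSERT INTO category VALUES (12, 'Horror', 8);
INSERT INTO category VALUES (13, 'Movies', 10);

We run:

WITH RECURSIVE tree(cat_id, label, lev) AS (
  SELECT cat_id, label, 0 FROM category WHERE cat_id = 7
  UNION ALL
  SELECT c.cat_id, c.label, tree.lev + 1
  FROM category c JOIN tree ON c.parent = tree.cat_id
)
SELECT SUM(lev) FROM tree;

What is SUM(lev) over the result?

Base: cat_id=7 (Video) at lev 0.
Iteration 1: rows with parent in {7} -> Jazz (id 9, lev 1), Physics (id 10, lev 1).
Iteration 2: rows with parent in {9,10} -> All (id 11, lev 2), Movies (id 13, lev 2).
Iteration 3: no rows with parent in {11,13}; recursion stops.
SUM(lev) = 0 + 1 + 1 + 2 + 2 = 6.

6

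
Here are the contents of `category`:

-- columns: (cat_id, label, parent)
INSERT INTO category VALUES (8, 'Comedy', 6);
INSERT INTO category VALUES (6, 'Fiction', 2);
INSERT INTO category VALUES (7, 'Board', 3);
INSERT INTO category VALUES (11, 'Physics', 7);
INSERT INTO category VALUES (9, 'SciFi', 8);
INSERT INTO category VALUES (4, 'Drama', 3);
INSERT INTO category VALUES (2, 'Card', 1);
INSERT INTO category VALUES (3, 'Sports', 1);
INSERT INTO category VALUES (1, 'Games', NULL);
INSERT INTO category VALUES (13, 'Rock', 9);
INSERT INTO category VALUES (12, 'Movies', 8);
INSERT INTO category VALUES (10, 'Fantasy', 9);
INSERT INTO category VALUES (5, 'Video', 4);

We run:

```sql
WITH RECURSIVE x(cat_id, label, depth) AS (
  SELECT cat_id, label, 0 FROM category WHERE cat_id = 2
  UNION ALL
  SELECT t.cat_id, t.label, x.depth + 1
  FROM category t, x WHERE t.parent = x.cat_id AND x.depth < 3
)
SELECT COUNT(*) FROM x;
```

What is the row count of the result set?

Base: cat_id=2 (Card) at depth 0.
Iteration 1: rows with parent in {2} -> Fiction (id 6, depth 1).
Iteration 2: rows with parent in {6} -> Comedy (id 8, depth 2).
Iteration 3: rows with parent in {8} -> SciFi (id 9, depth 3), Movies (id 12, depth 3).
Iteration 4: depth < 3 fails for all current rows; recursion stops.
Total rows emitted: 5.

5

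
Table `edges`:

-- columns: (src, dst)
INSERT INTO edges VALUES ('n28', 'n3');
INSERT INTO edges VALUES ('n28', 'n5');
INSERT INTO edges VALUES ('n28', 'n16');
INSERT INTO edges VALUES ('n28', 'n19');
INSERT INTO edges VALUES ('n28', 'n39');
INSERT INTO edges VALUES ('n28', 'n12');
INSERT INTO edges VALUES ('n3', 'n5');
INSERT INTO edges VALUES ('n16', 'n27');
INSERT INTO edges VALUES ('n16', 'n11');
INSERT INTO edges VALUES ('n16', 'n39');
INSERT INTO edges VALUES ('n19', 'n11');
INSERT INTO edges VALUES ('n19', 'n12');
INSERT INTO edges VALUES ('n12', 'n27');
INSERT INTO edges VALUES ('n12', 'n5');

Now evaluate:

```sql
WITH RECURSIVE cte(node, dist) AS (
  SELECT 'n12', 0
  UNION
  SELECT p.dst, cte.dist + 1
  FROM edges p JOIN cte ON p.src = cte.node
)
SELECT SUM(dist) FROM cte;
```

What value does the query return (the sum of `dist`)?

2

Base: (n12, dist=0).
Iteration 1: edges from {n12} -> (n27, dist=1), (n5, dist=1).
Iteration 2: no outgoing edges from {n27,n5}; recursion stops.
SUM(dist) = 0 + 1 + 1 = 2.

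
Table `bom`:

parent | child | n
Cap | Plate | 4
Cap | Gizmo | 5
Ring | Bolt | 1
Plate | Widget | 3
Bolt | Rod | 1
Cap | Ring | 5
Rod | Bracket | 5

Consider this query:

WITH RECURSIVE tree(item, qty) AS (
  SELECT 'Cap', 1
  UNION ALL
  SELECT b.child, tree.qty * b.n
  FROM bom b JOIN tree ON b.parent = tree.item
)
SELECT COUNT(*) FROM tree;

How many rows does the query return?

8

Base: (Cap, qty=1).
Iteration 1: components of {Cap} -> Gizmo = 1*5 = 5, Plate = 1*4 = 4, Ring = 1*5 = 5.
Iteration 2: components of {Gizmo,Plate,Ring} -> Bolt = 5*1 = 5, Widget = 4*3 = 12.
Iteration 3: components of {Bolt,Widget} -> Rod = 5*1 = 5.
Iteration 4: components of {Rod} -> Bracket = 5*5 = 25.
Iteration 5: no further components; recursion stops.
Total rows emitted: 8.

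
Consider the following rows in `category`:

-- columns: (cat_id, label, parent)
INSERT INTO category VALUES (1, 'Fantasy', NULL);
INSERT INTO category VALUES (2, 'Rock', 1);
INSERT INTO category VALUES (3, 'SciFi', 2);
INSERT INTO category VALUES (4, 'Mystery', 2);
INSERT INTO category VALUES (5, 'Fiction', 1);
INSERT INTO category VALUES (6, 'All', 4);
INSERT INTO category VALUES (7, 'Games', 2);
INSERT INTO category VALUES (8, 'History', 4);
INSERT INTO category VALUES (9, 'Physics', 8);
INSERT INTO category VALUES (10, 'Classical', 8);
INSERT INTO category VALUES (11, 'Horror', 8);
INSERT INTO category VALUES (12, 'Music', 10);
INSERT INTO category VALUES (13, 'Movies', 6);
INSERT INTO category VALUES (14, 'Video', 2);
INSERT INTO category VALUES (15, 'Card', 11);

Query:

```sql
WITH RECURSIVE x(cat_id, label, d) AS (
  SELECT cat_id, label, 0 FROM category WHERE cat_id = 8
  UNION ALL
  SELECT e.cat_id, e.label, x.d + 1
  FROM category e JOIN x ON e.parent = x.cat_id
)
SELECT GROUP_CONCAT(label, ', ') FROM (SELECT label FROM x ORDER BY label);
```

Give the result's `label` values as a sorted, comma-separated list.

Card, Classical, History, Horror, Music, Physics

Base: cat_id=8 (History) at d 0.
Iteration 1: rows with parent in {8} -> Physics (id 9, d 1), Classical (id 10, d 1), Horror (id 11, d 1).
Iteration 2: rows with parent in {9,10,11} -> Music (id 12, d 2), Card (id 15, d 2).
Iteration 3: no rows with parent in {12,15}; recursion stops.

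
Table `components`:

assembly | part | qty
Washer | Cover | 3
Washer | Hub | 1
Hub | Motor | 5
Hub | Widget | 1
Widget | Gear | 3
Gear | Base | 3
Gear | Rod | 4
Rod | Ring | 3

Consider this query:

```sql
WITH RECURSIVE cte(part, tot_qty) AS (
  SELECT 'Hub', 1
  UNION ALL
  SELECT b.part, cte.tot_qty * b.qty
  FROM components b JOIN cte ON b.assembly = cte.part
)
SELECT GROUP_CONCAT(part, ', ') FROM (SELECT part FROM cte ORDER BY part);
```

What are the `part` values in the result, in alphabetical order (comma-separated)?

Base, Gear, Hub, Motor, Ring, Rod, Widget

Base: (Hub, tot_qty=1).
Iteration 1: components of {Hub} -> Motor = 1*5 = 5, Widget = 1*1 = 1.
Iteration 2: components of {Motor,Widget} -> Gear = 1*3 = 3.
Iteration 3: components of {Gear} -> Base = 3*3 = 9, Rod = 3*4 = 12.
Iteration 4: components of {Base,Rod} -> Ring = 12*3 = 36.
Iteration 5: no further components; recursion stops.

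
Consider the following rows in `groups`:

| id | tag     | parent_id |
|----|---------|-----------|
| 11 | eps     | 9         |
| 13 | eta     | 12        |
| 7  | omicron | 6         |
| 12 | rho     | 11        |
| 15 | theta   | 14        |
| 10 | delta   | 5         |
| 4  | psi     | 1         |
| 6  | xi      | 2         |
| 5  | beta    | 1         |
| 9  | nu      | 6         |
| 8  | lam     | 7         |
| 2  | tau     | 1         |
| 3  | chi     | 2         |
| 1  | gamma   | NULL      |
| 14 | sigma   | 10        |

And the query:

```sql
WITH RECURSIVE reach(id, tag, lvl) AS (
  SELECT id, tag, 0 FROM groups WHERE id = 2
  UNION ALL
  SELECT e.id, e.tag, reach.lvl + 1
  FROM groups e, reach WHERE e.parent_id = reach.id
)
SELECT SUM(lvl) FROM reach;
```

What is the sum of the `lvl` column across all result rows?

21

Base: id=2 (tau) at lvl 0.
Iteration 1: rows with parent_id in {2} -> chi (id 3, lvl 1), xi (id 6, lvl 1).
Iteration 2: rows with parent_id in {3,6} -> omicron (id 7, lvl 2), nu (id 9, lvl 2).
Iteration 3: rows with parent_id in {7,9} -> lam (id 8, lvl 3), eps (id 11, lvl 3).
Iteration 4: rows with parent_id in {8,11} -> rho (id 12, lvl 4).
Iteration 5: rows with parent_id in {12} -> eta (id 13, lvl 5).
Iteration 6: no rows with parent_id in {13}; recursion stops.
SUM(lvl) = 0 + 1 + 1 + 2 + 2 + 3 + 3 + 4 + 5 = 21.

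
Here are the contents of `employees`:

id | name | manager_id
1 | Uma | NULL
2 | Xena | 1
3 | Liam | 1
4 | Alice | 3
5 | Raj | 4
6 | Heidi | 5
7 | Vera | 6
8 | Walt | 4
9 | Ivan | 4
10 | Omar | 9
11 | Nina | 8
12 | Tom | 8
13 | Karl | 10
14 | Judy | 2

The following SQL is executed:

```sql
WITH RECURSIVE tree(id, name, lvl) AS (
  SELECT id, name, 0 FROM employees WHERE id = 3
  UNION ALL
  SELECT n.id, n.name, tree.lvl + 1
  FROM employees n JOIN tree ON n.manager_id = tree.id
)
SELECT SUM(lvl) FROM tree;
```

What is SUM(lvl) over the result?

27

Base: id=3 (Liam) at lvl 0.
Iteration 1: rows with manager_id in {3} -> Alice (id 4, lvl 1).
Iteration 2: rows with manager_id in {4} -> Raj (id 5, lvl 2), Walt (id 8, lvl 2), Ivan (id 9, lvl 2).
Iteration 3: rows with manager_id in {5,8,9} -> Heidi (id 6, lvl 3), Omar (id 10, lvl 3), Nina (id 11, lvl 3), Tom (id 12, lvl 3).
Iteration 4: rows with manager_id in {6,10,11,12} -> Vera (id 7, lvl 4), Karl (id 13, lvl 4).
Iteration 5: no rows with manager_id in {7,13}; recursion stops.
SUM(lvl) = 0 + 1 + 2 + 2 + 2 + 3 + 3 + 3 + 3 + 4 + 4 = 27.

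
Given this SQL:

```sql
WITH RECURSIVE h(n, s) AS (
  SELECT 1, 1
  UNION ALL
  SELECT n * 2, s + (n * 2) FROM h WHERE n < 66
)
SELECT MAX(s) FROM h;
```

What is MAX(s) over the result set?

Base: n=1, s=1.
Iteration 1: 1 < 66 holds -> n = 1 * 2 = 2, s = 1 + 2 = 3.
Iteration 2: 2 < 66 holds -> n = 2 * 2 = 4, s = 3 + 4 = 7.
Iteration 3: 4 < 66 holds -> n = 4 * 2 = 8, s = 7 + 8 = 15.
Iteration 4: 8 < 66 holds -> n = 8 * 2 = 16, s = 15 + 16 = 31.
Iteration 5: 16 < 66 holds -> n = 16 * 2 = 32, s = 31 + 32 = 63.
Iteration 6: 32 < 66 holds -> n = 32 * 2 = 64, s = 63 + 64 = 127.
Iteration 7: 64 < 66 holds -> n = 64 * 2 = 128, s = 127 + 128 = 255.
Iteration 8: 128 < 66 fails; recursion stops.
s values: 1, 3, 7, 15, 31, 63, 127, 255; the maximum is 255.

255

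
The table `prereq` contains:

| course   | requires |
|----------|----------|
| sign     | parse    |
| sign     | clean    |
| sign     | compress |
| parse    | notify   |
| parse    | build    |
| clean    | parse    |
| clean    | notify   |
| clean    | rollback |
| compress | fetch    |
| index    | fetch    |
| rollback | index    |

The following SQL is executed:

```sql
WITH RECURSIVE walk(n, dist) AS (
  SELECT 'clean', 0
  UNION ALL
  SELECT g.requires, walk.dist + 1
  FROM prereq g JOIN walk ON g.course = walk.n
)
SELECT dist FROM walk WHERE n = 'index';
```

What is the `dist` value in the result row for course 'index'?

2

Base: (clean, dist=0).
Iteration 1: edges from {clean} -> (notify, dist=1), (parse, dist=1), (rollback, dist=1).
Iteration 2: edges from {notify,parse,rollback} -> (build, dist=2), (index, dist=2), (notify, dist=2).
Iteration 3: edges from {build,index,notify} -> (fetch, dist=3).
Iteration 4: no outgoing edges from {fetch}; recursion stops.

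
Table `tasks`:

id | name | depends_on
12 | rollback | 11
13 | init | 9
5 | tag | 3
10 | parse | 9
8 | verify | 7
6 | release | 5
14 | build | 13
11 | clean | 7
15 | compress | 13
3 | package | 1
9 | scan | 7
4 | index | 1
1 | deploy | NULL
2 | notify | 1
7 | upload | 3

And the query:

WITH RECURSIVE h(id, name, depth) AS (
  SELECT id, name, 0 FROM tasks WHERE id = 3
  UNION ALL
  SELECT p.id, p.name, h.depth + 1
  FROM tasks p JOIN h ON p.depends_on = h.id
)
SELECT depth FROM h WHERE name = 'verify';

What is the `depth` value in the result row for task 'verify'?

Base: id=3 (package) at depth 0.
Iteration 1: rows with depends_on in {3} -> tag (id 5, depth 1), upload (id 7, depth 1).
Iteration 2: rows with depends_on in {5,7} -> release (id 6, depth 2), verify (id 8, depth 2), scan (id 9, depth 2), clean (id 11, depth 2).
Iteration 3: rows with depends_on in {6,8,9,11} -> parse (id 10, depth 3), rollback (id 12, depth 3), init (id 13, depth 3).
Iteration 4: rows with depends_on in {10,12,13} -> build (id 14, depth 4), compress (id 15, depth 4).
Iteration 5: no rows with depends_on in {14,15}; recursion stops.

2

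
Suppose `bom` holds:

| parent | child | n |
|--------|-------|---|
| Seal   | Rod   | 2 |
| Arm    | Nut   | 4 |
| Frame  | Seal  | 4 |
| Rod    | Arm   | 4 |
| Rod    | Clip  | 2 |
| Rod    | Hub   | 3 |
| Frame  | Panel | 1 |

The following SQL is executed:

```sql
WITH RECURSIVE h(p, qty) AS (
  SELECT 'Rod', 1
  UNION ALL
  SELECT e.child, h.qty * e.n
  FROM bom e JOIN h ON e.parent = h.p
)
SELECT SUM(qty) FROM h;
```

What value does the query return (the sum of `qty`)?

26

Base: (Rod, qty=1).
Iteration 1: components of {Rod} -> Arm = 1*4 = 4, Clip = 1*2 = 2, Hub = 1*3 = 3.
Iteration 2: components of {Arm,Clip,Hub} -> Nut = 4*4 = 16.
Iteration 3: no further components; recursion stops.
SUM(qty) = 1 + 2 + 3 + 4 + 16 = 26.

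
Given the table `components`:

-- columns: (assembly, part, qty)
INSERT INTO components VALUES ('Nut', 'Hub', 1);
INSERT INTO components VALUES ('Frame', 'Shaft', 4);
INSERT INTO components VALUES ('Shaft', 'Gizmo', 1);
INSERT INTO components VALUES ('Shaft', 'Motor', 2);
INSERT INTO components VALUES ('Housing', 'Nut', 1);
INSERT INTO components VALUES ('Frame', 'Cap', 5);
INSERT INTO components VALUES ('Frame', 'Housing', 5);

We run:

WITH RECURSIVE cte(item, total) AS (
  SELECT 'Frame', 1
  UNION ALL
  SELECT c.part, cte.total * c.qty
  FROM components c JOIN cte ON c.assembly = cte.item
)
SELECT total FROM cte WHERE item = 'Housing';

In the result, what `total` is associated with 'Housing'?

5

Base: (Frame, total=1).
Iteration 1: components of {Frame} -> Cap = 1*5 = 5, Housing = 1*5 = 5, Shaft = 1*4 = 4.
Iteration 2: components of {Cap,Housing,Shaft} -> Gizmo = 4*1 = 4, Motor = 4*2 = 8, Nut = 5*1 = 5.
Iteration 3: components of {Gizmo,Motor,Nut} -> Hub = 5*1 = 5.
Iteration 4: no further components; recursion stops.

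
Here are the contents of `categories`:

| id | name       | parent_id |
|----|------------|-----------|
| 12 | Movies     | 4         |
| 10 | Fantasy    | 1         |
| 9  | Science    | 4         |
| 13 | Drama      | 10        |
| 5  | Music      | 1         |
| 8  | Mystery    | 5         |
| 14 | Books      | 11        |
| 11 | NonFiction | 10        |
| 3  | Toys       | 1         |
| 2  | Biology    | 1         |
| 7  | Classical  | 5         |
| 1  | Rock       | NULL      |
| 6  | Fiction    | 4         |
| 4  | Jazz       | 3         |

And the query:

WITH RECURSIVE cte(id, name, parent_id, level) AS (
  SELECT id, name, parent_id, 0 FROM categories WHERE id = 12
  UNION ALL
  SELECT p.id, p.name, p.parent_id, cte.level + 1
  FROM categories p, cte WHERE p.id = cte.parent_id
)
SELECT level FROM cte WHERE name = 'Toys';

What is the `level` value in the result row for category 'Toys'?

2

Base: id=12 (Movies), parent_id=4, level 0.
Iteration 1: join on id=4 -> Jazz (id 4, parent_id=3, level 1).
Iteration 2: join on id=3 -> Toys (id 3, parent_id=1, level 2).
Iteration 3: join on id=1 -> Rock (id 1, parent_id=NULL, level 3).
Iteration 4: parent_id is NULL; no match; recursion stops.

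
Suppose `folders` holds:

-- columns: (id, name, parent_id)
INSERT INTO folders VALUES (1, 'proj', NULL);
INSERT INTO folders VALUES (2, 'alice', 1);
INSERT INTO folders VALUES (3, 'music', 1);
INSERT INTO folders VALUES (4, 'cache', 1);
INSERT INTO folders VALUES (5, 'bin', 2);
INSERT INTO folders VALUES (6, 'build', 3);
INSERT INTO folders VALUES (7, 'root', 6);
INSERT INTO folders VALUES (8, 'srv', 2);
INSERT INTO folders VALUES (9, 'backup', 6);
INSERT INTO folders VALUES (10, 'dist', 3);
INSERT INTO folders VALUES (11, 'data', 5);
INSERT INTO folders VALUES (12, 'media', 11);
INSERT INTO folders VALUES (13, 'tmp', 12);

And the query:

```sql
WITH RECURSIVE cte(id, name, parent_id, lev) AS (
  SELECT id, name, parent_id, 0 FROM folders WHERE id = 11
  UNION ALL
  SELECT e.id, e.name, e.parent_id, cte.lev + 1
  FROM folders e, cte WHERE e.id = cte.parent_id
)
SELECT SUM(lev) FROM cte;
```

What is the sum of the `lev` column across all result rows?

6

Base: id=11 (data), parent_id=5, lev 0.
Iteration 1: join on id=5 -> bin (id 5, parent_id=2, lev 1).
Iteration 2: join on id=2 -> alice (id 2, parent_id=1, lev 2).
Iteration 3: join on id=1 -> proj (id 1, parent_id=NULL, lev 3).
Iteration 4: parent_id is NULL; no match; recursion stops.
SUM(lev) = 0 + 1 + 2 + 3 = 6.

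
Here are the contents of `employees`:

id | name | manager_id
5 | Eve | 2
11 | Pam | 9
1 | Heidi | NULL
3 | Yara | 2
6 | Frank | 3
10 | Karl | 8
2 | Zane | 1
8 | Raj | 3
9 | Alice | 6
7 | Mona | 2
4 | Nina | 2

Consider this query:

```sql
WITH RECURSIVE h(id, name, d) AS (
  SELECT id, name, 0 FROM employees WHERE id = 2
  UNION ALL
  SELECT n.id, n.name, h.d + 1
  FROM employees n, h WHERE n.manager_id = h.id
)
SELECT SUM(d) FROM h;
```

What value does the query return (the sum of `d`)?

18

Base: id=2 (Zane) at d 0.
Iteration 1: rows with manager_id in {2} -> Yara (id 3, d 1), Nina (id 4, d 1), Eve (id 5, d 1), Mona (id 7, d 1).
Iteration 2: rows with manager_id in {3,4,5,7} -> Frank (id 6, d 2), Raj (id 8, d 2).
Iteration 3: rows with manager_id in {6,8} -> Alice (id 9, d 3), Karl (id 10, d 3).
Iteration 4: rows with manager_id in {9,10} -> Pam (id 11, d 4).
Iteration 5: no rows with manager_id in {11}; recursion stops.
SUM(d) = 0 + 1 + 1 + 1 + 1 + 2 + 2 + 3 + 3 + 4 = 18.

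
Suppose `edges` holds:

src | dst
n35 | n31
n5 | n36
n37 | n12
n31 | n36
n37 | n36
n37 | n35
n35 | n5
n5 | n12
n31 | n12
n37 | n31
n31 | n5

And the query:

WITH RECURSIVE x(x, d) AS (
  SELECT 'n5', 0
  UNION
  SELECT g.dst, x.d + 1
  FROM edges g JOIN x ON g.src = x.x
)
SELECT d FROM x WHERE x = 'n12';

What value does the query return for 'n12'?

1

Base: (n5, d=0).
Iteration 1: edges from {n5} -> (n12, d=1), (n36, d=1).
Iteration 2: no outgoing edges from {n12,n36}; recursion stops.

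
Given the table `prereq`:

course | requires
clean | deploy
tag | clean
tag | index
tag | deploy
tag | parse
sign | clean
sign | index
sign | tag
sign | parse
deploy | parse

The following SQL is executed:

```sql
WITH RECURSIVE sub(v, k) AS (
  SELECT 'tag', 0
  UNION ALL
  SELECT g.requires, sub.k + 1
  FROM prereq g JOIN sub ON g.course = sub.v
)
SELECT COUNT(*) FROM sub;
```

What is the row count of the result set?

Base: (tag, k=0).
Iteration 1: edges from {tag} -> (clean, k=1), (deploy, k=1), (index, k=1), (parse, k=1).
Iteration 2: edges from {clean,deploy,index,parse} -> (deploy, k=2), (parse, k=2).
Iteration 3: edges from {deploy,parse} -> (parse, k=3).
Iteration 4: no outgoing edges from {parse}; recursion stops.
Total rows emitted: 8.

8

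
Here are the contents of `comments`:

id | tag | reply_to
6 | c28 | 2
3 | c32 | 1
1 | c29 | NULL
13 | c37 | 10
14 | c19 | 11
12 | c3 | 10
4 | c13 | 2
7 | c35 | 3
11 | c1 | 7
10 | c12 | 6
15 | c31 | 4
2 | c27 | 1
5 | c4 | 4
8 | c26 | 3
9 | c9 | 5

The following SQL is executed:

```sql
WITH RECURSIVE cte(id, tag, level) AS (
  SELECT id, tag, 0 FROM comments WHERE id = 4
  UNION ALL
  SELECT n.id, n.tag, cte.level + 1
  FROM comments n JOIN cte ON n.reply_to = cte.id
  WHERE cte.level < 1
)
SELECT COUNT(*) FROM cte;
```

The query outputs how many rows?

Base: id=4 (c13) at level 0.
Iteration 1: rows with reply_to in {4} -> c4 (id 5, level 1), c31 (id 15, level 1).
Iteration 2: level < 1 fails for all current rows; recursion stops.
Total rows emitted: 3.

3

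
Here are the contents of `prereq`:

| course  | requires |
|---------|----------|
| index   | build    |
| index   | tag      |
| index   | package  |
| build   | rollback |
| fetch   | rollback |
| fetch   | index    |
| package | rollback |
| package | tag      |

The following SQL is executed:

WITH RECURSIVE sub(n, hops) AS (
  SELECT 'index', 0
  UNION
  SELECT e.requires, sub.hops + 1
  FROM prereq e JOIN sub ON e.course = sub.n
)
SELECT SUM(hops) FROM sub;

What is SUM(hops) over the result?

7

Base: (index, hops=0).
Iteration 1: edges from {index} -> (build, hops=1), (package, hops=1), (tag, hops=1).
Iteration 2: edges from {build,package,tag} -> (rollback, hops=2), (tag, hops=2). [UNION drops 1 duplicate row(s)]
Iteration 3: no outgoing edges from {rollback,tag}; recursion stops.
SUM(hops) = 0 + 1 + 1 + 1 + 2 + 2 = 7.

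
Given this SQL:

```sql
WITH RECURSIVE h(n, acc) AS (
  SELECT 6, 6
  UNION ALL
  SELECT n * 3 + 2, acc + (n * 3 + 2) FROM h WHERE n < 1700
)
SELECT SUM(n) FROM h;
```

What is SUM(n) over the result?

2542

Base: n=6, acc=6.
Iteration 1: 6 < 1700 holds -> n = 6 * 3 + 2 = 20, acc = 6 + 20 = 26.
Iteration 2: 20 < 1700 holds -> n = 20 * 3 + 2 = 62, acc = 26 + 62 = 88.
Iteration 3: 62 < 1700 holds -> n = 62 * 3 + 2 = 188, acc = 88 + 188 = 276.
Iteration 4: 188 < 1700 holds -> n = 188 * 3 + 2 = 566, acc = 276 + 566 = 842.
Iteration 5: 566 < 1700 holds -> n = 566 * 3 + 2 = 1700, acc = 842 + 1700 = 2542.
Iteration 6: 1700 < 1700 fails; recursion stops.
SUM(n) = 6 + 20 + 62 + 188 + 566 + 1700 = 2542.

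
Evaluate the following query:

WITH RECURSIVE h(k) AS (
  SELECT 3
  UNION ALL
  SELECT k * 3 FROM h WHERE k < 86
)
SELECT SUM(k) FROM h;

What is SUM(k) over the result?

Base: k=3.
Iteration 1: 3 < 86 holds -> k = 3 * 3 = 9.
Iteration 2: 9 < 86 holds -> k = 9 * 3 = 27.
Iteration 3: 27 < 86 holds -> k = 27 * 3 = 81.
Iteration 4: 81 < 86 holds -> k = 81 * 3 = 243.
Iteration 5: 243 < 86 fails; recursion stops.
SUM(k) = 3 + 9 + 27 + 81 + 243 = 363.

363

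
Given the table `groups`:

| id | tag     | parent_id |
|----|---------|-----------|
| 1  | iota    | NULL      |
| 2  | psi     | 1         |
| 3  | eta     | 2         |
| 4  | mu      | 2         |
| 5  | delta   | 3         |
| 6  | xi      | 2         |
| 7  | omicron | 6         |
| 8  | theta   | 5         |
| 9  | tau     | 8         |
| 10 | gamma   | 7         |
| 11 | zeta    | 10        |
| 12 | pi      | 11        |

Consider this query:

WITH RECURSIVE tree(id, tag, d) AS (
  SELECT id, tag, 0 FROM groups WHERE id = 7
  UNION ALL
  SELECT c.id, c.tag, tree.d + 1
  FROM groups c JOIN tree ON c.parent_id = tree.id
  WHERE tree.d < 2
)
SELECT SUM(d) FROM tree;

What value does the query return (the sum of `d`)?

3

Base: id=7 (omicron) at d 0.
Iteration 1: rows with parent_id in {7} -> gamma (id 10, d 1).
Iteration 2: rows with parent_id in {10} -> zeta (id 11, d 2).
Iteration 3: d < 2 fails for all current rows; recursion stops.
SUM(d) = 0 + 1 + 2 = 3.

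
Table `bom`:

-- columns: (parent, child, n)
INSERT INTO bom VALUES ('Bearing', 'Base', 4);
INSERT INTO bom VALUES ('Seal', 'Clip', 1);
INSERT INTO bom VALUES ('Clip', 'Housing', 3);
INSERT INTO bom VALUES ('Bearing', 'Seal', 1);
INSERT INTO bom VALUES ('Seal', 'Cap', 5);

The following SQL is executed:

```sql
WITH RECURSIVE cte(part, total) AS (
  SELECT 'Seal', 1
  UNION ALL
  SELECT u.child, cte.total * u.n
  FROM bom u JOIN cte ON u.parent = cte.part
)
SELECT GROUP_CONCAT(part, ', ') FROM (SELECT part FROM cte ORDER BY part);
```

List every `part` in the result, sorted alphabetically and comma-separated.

Base: (Seal, total=1).
Iteration 1: components of {Seal} -> Cap = 1*5 = 5, Clip = 1*1 = 1.
Iteration 2: components of {Cap,Clip} -> Housing = 1*3 = 3.
Iteration 3: no further components; recursion stops.

Cap, Clip, Housing, Seal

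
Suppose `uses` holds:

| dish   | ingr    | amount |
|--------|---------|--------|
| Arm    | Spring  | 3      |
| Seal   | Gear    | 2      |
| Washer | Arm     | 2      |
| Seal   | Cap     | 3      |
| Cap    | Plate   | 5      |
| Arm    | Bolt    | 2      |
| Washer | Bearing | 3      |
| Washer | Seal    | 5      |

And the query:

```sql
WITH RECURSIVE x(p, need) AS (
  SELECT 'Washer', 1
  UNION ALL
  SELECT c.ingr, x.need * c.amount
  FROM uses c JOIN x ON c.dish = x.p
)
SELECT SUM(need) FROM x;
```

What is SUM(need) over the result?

121

Base: (Washer, need=1).
Iteration 1: components of {Washer} -> Arm = 1*2 = 2, Bearing = 1*3 = 3, Seal = 1*5 = 5.
Iteration 2: components of {Arm,Bearing,Seal} -> Bolt = 2*2 = 4, Cap = 5*3 = 15, Gear = 5*2 = 10, Spring = 2*3 = 6.
Iteration 3: components of {Bolt,Cap,Gear,Spring} -> Plate = 15*5 = 75.
Iteration 4: no further components; recursion stops.
SUM(need) = 1 + 3 + 5 + 2 + 15 + 10 + 6 + 4 + 75 = 121.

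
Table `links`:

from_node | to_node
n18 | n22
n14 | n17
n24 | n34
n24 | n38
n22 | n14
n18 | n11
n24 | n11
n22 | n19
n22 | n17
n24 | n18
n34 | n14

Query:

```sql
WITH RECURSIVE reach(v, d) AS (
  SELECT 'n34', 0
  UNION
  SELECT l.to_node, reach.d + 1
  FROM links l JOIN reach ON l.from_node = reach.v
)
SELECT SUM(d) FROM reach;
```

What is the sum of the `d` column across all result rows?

Base: (n34, d=0).
Iteration 1: edges from {n34} -> (n14, d=1).
Iteration 2: edges from {n14} -> (n17, d=2).
Iteration 3: no outgoing edges from {n17}; recursion stops.
SUM(d) = 0 + 1 + 2 = 3.

3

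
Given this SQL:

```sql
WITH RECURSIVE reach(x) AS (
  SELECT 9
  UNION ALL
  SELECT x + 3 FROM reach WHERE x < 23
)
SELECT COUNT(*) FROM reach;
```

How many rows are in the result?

6

Base: x=9.
Iteration 1: 9 < 23 holds -> x = 9 + 3 = 12.
Iteration 2: 12 < 23 holds -> x = 12 + 3 = 15.
Iteration 3: 15 < 23 holds -> x = 15 + 3 = 18.
Iteration 4: 18 < 23 holds -> x = 18 + 3 = 21.
Iteration 5: 21 < 23 holds -> x = 21 + 3 = 24.
Iteration 6: 24 < 23 fails; recursion stops.
Total rows emitted: 6.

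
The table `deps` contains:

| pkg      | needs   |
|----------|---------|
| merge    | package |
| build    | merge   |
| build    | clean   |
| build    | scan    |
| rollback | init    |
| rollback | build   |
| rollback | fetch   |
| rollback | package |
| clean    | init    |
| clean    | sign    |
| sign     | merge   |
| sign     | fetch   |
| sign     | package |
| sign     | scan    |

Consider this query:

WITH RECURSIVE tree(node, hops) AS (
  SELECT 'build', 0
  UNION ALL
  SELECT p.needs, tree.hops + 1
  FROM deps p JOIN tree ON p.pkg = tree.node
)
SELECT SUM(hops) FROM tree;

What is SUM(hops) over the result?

25

Base: (build, hops=0).
Iteration 1: edges from {build} -> (clean, hops=1), (merge, hops=1), (scan, hops=1).
Iteration 2: edges from {clean,merge,scan} -> (init, hops=2), (package, hops=2), (sign, hops=2).
Iteration 3: edges from {init,package,sign} -> (fetch, hops=3), (merge, hops=3), (package, hops=3), (scan, hops=3).
Iteration 4: edges from {fetch,merge,package,scan} -> (package, hops=4).
Iteration 5: no outgoing edges from {package}; recursion stops.
SUM(hops) = 0 + 1 + 1 + 1 + 2 + 2 + 2 + 3 + 3 + 3 + 3 + 4 = 25.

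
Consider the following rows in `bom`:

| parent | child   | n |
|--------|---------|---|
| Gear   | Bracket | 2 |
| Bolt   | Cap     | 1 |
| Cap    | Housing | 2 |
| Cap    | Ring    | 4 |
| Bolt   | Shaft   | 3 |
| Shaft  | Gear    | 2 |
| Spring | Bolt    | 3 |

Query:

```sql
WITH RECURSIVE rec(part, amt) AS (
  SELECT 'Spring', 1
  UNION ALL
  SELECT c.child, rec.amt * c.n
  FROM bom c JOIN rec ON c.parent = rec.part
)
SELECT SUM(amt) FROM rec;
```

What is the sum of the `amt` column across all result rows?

Base: (Spring, amt=1).
Iteration 1: components of {Spring} -> Bolt = 1*3 = 3.
Iteration 2: components of {Bolt} -> Cap = 3*1 = 3, Shaft = 3*3 = 9.
Iteration 3: components of {Cap,Shaft} -> Gear = 9*2 = 18, Housing = 3*2 = 6, Ring = 3*4 = 12.
Iteration 4: components of {Gear,Housing,Ring} -> Bracket = 18*2 = 36.
Iteration 5: no further components; recursion stops.
SUM(amt) = 1 + 3 + 9 + 3 + 18 + 6 + 12 + 36 = 88.

88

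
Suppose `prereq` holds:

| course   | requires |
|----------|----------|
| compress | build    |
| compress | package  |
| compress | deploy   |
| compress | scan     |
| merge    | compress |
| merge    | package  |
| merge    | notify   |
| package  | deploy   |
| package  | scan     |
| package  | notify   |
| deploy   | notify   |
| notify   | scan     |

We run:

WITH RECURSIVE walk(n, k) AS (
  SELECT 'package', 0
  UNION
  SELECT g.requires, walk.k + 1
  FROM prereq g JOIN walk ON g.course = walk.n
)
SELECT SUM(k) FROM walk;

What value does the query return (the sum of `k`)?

Base: (package, k=0).
Iteration 1: edges from {package} -> (deploy, k=1), (notify, k=1), (scan, k=1).
Iteration 2: edges from {deploy,notify,scan} -> (notify, k=2), (scan, k=2).
Iteration 3: edges from {notify,scan} -> (scan, k=3).
Iteration 4: no outgoing edges from {scan}; recursion stops.
SUM(k) = 0 + 1 + 1 + 1 + 2 + 2 + 3 = 10.

10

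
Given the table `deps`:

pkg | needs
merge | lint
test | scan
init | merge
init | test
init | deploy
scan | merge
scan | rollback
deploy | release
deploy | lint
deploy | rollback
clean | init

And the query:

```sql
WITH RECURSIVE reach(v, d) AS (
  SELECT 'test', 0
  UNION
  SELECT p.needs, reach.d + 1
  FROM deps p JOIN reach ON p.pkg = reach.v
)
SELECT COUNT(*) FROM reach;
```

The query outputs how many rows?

Base: (test, d=0).
Iteration 1: edges from {test} -> (scan, d=1).
Iteration 2: edges from {scan} -> (merge, d=2), (rollback, d=2).
Iteration 3: edges from {merge,rollback} -> (lint, d=3).
Iteration 4: no outgoing edges from {lint}; recursion stops.
Total rows emitted: 5.

5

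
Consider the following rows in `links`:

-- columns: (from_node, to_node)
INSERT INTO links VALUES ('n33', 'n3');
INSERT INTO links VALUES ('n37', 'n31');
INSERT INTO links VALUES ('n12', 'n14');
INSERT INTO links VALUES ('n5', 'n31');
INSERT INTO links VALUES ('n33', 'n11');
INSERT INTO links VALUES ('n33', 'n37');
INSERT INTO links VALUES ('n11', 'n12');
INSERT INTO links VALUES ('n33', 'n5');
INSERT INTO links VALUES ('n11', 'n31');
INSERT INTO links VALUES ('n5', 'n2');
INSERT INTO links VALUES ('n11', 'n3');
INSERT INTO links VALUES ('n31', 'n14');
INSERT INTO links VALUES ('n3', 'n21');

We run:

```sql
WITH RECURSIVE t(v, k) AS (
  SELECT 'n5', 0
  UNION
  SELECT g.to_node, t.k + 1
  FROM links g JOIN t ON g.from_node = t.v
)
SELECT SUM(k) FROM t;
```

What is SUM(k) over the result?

Base: (n5, k=0).
Iteration 1: edges from {n5} -> (n2, k=1), (n31, k=1).
Iteration 2: edges from {n2,n31} -> (n14, k=2).
Iteration 3: no outgoing edges from {n14}; recursion stops.
SUM(k) = 0 + 1 + 1 + 2 = 4.

4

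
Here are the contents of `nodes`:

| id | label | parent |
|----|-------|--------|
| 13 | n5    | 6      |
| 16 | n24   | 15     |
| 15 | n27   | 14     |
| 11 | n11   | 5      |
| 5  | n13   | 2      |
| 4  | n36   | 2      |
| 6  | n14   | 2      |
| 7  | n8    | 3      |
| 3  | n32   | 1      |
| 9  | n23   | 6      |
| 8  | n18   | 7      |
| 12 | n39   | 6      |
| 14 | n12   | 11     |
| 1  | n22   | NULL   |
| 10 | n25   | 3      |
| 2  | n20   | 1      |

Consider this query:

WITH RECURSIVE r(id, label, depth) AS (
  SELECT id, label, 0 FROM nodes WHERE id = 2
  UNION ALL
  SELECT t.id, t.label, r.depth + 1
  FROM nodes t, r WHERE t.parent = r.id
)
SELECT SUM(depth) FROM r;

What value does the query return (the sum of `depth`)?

Base: id=2 (n20) at depth 0.
Iteration 1: rows with parent in {2} -> n36 (id 4, depth 1), n13 (id 5, depth 1), n14 (id 6, depth 1).
Iteration 2: rows with parent in {4,5,6} -> n23 (id 9, depth 2), n11 (id 11, depth 2), n39 (id 12, depth 2), n5 (id 13, depth 2).
Iteration 3: rows with parent in {9,11,12,13} -> n12 (id 14, depth 3).
Iteration 4: rows with parent in {14} -> n27 (id 15, depth 4).
Iteration 5: rows with parent in {15} -> n24 (id 16, depth 5).
Iteration 6: no rows with parent in {16}; recursion stops.
SUM(depth) = 0 + 1 + 1 + 1 + 2 + 2 + 2 + 2 + 3 + 4 + 5 = 23.

23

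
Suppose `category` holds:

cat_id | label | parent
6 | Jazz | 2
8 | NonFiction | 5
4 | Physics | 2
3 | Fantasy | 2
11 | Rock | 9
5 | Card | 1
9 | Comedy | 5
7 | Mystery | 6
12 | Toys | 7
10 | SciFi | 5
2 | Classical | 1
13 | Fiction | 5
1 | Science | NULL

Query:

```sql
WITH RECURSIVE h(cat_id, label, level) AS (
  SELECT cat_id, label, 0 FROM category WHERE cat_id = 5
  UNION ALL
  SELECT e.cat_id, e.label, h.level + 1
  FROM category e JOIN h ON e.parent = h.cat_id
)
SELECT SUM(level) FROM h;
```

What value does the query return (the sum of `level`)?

6

Base: cat_id=5 (Card) at level 0.
Iteration 1: rows with parent in {5} -> NonFiction (id 8, level 1), Comedy (id 9, level 1), SciFi (id 10, level 1), Fiction (id 13, level 1).
Iteration 2: rows with parent in {8,9,10,13} -> Rock (id 11, level 2).
Iteration 3: no rows with parent in {11}; recursion stops.
SUM(level) = 0 + 1 + 1 + 1 + 1 + 2 = 6.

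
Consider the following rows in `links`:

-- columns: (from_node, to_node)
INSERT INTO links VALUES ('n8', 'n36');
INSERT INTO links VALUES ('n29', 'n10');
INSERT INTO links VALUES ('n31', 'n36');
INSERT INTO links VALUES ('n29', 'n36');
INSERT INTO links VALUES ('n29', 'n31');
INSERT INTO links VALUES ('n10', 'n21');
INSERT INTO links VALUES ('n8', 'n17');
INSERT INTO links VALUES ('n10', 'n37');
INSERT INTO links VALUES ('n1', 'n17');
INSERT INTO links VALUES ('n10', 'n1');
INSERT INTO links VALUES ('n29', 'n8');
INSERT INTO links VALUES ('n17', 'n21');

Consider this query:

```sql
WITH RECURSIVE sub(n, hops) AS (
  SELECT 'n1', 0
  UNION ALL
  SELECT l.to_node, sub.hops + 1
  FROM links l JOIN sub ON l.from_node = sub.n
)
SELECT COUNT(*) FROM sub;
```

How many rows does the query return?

3

Base: (n1, hops=0).
Iteration 1: edges from {n1} -> (n17, hops=1).
Iteration 2: edges from {n17} -> (n21, hops=2).
Iteration 3: no outgoing edges from {n21}; recursion stops.
Total rows emitted: 3.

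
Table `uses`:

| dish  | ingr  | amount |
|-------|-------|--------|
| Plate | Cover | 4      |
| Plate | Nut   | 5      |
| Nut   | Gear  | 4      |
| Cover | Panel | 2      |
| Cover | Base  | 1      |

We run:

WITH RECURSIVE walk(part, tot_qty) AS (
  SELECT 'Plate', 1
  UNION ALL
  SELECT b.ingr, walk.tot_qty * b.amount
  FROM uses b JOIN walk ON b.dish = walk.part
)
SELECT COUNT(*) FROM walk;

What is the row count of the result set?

6

Base: (Plate, tot_qty=1).
Iteration 1: components of {Plate} -> Cover = 1*4 = 4, Nut = 1*5 = 5.
Iteration 2: components of {Cover,Nut} -> Base = 4*1 = 4, Gear = 5*4 = 20, Panel = 4*2 = 8.
Iteration 3: no further components; recursion stops.
Total rows emitted: 6.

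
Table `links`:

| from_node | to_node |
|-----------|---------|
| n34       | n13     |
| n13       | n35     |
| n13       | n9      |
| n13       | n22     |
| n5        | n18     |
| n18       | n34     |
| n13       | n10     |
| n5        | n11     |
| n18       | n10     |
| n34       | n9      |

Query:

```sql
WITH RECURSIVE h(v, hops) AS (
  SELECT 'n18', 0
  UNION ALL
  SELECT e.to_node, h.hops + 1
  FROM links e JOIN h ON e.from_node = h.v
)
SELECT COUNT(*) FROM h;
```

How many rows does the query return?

9

Base: (n18, hops=0).
Iteration 1: edges from {n18} -> (n10, hops=1), (n34, hops=1).
Iteration 2: edges from {n10,n34} -> (n13, hops=2), (n9, hops=2).
Iteration 3: edges from {n13,n9} -> (n10, hops=3), (n22, hops=3), (n35, hops=3), (n9, hops=3).
Iteration 4: no outgoing edges from {n10,n22,n35,n9}; recursion stops.
Total rows emitted: 9.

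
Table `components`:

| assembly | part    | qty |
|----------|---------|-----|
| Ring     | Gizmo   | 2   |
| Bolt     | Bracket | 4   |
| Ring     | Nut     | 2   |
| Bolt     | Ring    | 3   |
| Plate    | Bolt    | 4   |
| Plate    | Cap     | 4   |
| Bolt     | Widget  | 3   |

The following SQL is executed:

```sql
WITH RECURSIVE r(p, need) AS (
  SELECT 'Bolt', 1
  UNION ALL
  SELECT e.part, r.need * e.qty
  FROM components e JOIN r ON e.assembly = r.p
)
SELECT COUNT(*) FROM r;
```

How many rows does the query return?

Base: (Bolt, need=1).
Iteration 1: components of {Bolt} -> Bracket = 1*4 = 4, Ring = 1*3 = 3, Widget = 1*3 = 3.
Iteration 2: components of {Bracket,Ring,Widget} -> Gizmo = 3*2 = 6, Nut = 3*2 = 6.
Iteration 3: no further components; recursion stops.
Total rows emitted: 6.

6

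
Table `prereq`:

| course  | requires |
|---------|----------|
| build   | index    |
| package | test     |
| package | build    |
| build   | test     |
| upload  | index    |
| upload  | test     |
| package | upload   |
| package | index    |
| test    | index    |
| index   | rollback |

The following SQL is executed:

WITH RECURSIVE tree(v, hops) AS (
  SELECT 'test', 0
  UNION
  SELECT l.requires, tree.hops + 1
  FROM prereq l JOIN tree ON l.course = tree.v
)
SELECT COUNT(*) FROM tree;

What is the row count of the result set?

3

Base: (test, hops=0).
Iteration 1: edges from {test} -> (index, hops=1).
Iteration 2: edges from {index} -> (rollback, hops=2).
Iteration 3: no outgoing edges from {rollback}; recursion stops.
Total rows emitted: 3.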